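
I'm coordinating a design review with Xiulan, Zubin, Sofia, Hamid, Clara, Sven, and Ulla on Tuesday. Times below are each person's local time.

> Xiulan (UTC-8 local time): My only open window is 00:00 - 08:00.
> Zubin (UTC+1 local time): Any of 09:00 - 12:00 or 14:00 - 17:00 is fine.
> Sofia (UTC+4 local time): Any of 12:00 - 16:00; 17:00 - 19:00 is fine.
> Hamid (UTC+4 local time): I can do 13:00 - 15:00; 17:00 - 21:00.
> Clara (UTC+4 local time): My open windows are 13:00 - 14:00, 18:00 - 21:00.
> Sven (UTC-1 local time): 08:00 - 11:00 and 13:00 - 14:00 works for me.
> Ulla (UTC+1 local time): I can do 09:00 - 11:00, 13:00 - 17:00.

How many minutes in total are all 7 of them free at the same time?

Xiulan in UTC: 08:00-16:00 (add 8h to convert from UTC-8).
Zubin in UTC: 08:00-11:00, 13:00-16:00 (subtract 1h to convert from UTC+1).
Sofia in UTC: 08:00-12:00, 13:00-15:00 (subtract 4h to convert from UTC+4).
Hamid in UTC: 09:00-11:00, 13:00-17:00 (subtract 4h to convert from UTC+4).
Clara in UTC: 09:00-10:00, 14:00-17:00 (subtract 4h to convert from UTC+4).
Sven in UTC: 09:00-12:00, 14:00-15:00 (add 1h to convert from UTC-1).
Ulla in UTC: 08:00-10:00, 12:00-16:00 (subtract 1h to convert from UTC+1).
Xiulan ∩ Zubin: 08:00-11:00, 13:00-16:00.
Xiulan ∩ Zubin ∩ Sofia: 08:00-11:00, 13:00-15:00.
Xiulan ∩ Zubin ∩ Sofia ∩ Hamid: 09:00-11:00, 13:00-15:00.
Xiulan ∩ Zubin ∩ Sofia ∩ Hamid ∩ Clara: 09:00-10:00, 14:00-15:00.
Xiulan ∩ Zubin ∩ Sofia ∩ Hamid ∩ Clara ∩ Sven: 09:00-10:00, 14:00-15:00.
Xiulan ∩ Zubin ∩ Sofia ∩ Hamid ∩ Clara ∩ Sven ∩ Ulla: 09:00-10:00, 14:00-15:00.
Summing the common windows: 60 + 60 = 120 minutes.

120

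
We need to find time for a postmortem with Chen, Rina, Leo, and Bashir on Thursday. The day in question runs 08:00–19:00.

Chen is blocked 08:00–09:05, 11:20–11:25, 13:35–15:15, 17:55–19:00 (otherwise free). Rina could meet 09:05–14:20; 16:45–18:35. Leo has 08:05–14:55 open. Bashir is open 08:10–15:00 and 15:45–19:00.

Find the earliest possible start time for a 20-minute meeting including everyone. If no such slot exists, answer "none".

09:05

Chen free: 09:05-11:20, 11:25-13:35, 15:15-17:55 (invert busy blocks within the working day).
Rina free: 09:05-14:20, 16:45-18:35.
Leo free: 08:05-14:55.
Bashir free: 08:10-15:00, 15:45-19:00.
Chen ∩ Rina: 09:05-11:20, 11:25-13:35, 16:45-17:55.
Chen ∩ Rina ∩ Leo: 09:05-11:20, 11:25-13:35.
Chen ∩ Rina ∩ Leo ∩ Bashir: 09:05-11:20, 11:25-13:35.
So the common availability across everyone is 09:05-11:20, 11:25-13:35.
The first common window of at least 20 minutes is 09:05-11:20, so the earliest start is 09:05.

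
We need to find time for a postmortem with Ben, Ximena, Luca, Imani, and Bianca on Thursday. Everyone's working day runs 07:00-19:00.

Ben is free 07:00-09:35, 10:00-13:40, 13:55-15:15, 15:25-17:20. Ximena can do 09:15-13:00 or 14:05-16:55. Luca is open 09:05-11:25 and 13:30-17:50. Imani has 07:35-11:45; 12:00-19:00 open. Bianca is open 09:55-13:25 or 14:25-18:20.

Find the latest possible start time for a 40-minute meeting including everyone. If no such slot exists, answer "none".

Ben ∩ Ximena: 09:15-09:35, 10:00-13:00, 14:05-15:15, 15:25-16:55.
Ben ∩ Ximena ∩ Luca: 09:15-09:35, 10:00-11:25, 14:05-15:15, 15:25-16:55.
Ben ∩ Ximena ∩ Luca ∩ Imani: 09:15-09:35, 10:00-11:25, 14:05-15:15, 15:25-16:55.
Ben ∩ Ximena ∩ Luca ∩ Imani ∩ Bianca: 10:00-11:25, 14:25-15:15, 15:25-16:55.
The last common window of at least 40 minutes is 15:25-16:55; a 40-minute meeting can start as late as 16:15 and still end by 16:55.

16:15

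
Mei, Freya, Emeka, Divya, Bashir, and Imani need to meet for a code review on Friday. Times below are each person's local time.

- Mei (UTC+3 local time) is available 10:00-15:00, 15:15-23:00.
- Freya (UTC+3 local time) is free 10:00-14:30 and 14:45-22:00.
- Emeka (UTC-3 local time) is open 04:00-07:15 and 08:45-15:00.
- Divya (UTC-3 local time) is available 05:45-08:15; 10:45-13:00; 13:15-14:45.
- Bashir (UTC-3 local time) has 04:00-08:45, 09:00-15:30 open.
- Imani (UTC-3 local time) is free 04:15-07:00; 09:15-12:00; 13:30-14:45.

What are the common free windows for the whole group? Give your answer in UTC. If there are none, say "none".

08:45-10:00, 13:45-15:00, 16:30-17:45

Mei in UTC: 07:00-12:00, 12:15-20:00 (subtract 3h to convert from UTC+3).
Freya in UTC: 07:00-11:30, 11:45-19:00 (subtract 3h to convert from UTC+3).
Emeka in UTC: 07:00-10:15, 11:45-18:00 (add 3h to convert from UTC-3).
Divya in UTC: 08:45-11:15, 13:45-16:00, 16:15-17:45 (add 3h to convert from UTC-3).
Bashir in UTC: 07:00-11:45, 12:00-18:30 (add 3h to convert from UTC-3).
Imani in UTC: 07:15-10:00, 12:15-15:00, 16:30-17:45 (add 3h to convert from UTC-3).
Mei ∩ Freya: 07:00-11:30, 11:45-12:00, 12:15-19:00.
Mei ∩ Freya ∩ Emeka: 07:00-10:15, 11:45-12:00, 12:15-18:00.
Mei ∩ Freya ∩ Emeka ∩ Divya: 08:45-10:15, 13:45-16:00, 16:15-17:45.
Mei ∩ Freya ∩ Emeka ∩ Divya ∩ Bashir: 08:45-10:15, 13:45-16:00, 16:15-17:45.
Mei ∩ Freya ∩ Emeka ∩ Divya ∩ Bashir ∩ Imani: 08:45-10:00, 13:45-15:00, 16:30-17:45.
Those are the intersection windows.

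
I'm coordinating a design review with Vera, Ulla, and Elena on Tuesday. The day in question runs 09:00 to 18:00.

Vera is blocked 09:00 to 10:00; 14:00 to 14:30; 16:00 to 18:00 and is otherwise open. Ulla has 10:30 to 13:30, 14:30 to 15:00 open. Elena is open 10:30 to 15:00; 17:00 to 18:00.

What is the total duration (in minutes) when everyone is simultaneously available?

Vera free: 10:00-14:00, 14:30-16:00 (invert busy blocks within the working day).
Ulla free: 10:30-13:30, 14:30-15:00.
Elena free: 10:30-15:00, 17:00-18:00.
Vera ∩ Ulla: 10:30-13:30, 14:30-15:00.
Vera ∩ Ulla ∩ Elena: 10:30-13:30, 14:30-15:00.
Summing the common windows: 180 + 30 = 210 minutes.

210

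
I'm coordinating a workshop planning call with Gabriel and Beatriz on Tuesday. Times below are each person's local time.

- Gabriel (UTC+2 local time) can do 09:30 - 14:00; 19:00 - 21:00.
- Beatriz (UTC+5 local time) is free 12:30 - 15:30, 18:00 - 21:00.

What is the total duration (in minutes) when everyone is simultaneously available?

180

Gabriel in UTC: 07:30-12:00, 17:00-19:00 (subtract 2h to convert from UTC+2).
Beatriz in UTC: 07:30-10:30, 13:00-16:00 (subtract 5h to convert from UTC+5).
Gabriel ∩ Beatriz: 07:30-10:30.
So the common availability across everyone is 07:30-10:30.
That's a single block of 180 minutes.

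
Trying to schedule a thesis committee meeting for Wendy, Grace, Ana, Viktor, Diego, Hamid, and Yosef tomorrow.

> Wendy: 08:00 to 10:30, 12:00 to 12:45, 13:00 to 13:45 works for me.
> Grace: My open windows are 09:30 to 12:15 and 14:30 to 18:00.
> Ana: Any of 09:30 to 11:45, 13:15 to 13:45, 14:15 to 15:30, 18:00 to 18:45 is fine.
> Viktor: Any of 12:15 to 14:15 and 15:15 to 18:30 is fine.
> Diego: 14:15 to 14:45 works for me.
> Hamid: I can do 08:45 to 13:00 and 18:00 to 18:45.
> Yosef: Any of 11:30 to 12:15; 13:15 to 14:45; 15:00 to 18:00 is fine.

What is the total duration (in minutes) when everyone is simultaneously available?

0

Wendy ∩ Grace: 09:30-10:30, 12:00-12:15.
Wendy ∩ Grace ∩ Ana: 09:30-10:30.
Wendy ∩ Grace ∩ Ana ∩ Viktor: ∅.
Wendy ∩ Grace ∩ Ana ∩ Viktor ∩ Diego: ∅.
Wendy ∩ Grace ∩ Ana ∩ Viktor ∩ Diego ∩ Hamid: ∅.
Wendy ∩ Grace ∩ Ana ∩ Viktor ∩ Diego ∩ Hamid ∩ Yosef: ∅.
There is no time when everyone is free.
There is no common window, so the total is 0 minutes.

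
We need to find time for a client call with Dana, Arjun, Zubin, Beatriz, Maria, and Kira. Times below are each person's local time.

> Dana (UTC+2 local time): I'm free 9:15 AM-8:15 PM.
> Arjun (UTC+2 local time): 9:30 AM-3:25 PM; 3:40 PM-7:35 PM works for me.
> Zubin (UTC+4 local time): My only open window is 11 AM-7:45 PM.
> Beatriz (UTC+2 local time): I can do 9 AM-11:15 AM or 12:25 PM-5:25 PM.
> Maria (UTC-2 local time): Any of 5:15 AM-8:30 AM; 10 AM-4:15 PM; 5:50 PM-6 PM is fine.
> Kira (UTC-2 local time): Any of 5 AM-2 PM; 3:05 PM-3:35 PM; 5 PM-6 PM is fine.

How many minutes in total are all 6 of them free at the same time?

300

Dana in UTC: 07:15-18:15 (subtract 2h to convert from UTC+2).
Arjun in UTC: 07:30-13:25, 13:40-17:35 (subtract 2h to convert from UTC+2).
Zubin in UTC: 07:00-15:45 (subtract 4h to convert from UTC+4).
Beatriz in UTC: 07:00-09:15, 10:25-15:25 (subtract 2h to convert from UTC+2).
Maria in UTC: 07:15-10:30, 12:00-18:15, 19:50-20:00 (add 2h to convert from UTC-2).
Kira in UTC: 07:00-16:00, 17:05-17:35, 19:00-20:00 (add 2h to convert from UTC-2).
Dana ∩ Arjun: 07:30-13:25, 13:40-17:35.
Dana ∩ Arjun ∩ Zubin: 07:30-13:25, 13:40-15:45.
Dana ∩ Arjun ∩ Zubin ∩ Beatriz: 07:30-09:15, 10:25-13:25, 13:40-15:25.
Dana ∩ Arjun ∩ Zubin ∩ Beatriz ∩ Maria: 07:30-09:15, 10:25-10:30, 12:00-13:25, 13:40-15:25.
Dana ∩ Arjun ∩ Zubin ∩ Beatriz ∩ Maria ∩ Kira: 07:30-09:15, 10:25-10:30, 12:00-13:25, 13:40-15:25.
Summing the common windows: 105 + 5 + 85 + 105 = 300 minutes.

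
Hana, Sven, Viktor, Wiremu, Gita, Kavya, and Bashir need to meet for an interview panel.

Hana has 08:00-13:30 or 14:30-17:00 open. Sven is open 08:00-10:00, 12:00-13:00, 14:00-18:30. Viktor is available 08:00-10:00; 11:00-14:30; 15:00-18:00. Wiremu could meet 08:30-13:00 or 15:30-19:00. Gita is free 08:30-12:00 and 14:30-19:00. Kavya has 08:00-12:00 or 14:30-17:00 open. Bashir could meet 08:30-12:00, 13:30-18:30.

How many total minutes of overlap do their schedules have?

Hana ∩ Sven: 08:00-10:00, 12:00-13:00, 14:30-17:00.
Hana ∩ Sven ∩ Viktor: 08:00-10:00, 12:00-13:00, 15:00-17:00.
Hana ∩ Sven ∩ Viktor ∩ Wiremu: 08:30-10:00, 12:00-13:00, 15:30-17:00.
Hana ∩ Sven ∩ Viktor ∩ Wiremu ∩ Gita: 08:30-10:00, 15:30-17:00.
Hana ∩ Sven ∩ Viktor ∩ Wiremu ∩ Gita ∩ Kavya: 08:30-10:00, 15:30-17:00.
Hana ∩ Sven ∩ Viktor ∩ Wiremu ∩ Gita ∩ Kavya ∩ Bashir: 08:30-10:00, 15:30-17:00.
Summing the common windows: 90 + 90 = 180 minutes.

180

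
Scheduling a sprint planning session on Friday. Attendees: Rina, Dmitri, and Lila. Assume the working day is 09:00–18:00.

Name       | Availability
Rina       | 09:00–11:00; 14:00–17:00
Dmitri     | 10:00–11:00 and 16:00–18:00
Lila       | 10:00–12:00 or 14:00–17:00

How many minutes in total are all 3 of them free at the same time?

Rina ∩ Dmitri: 10:00-11:00, 16:00-17:00.
Rina ∩ Dmitri ∩ Lila: 10:00-11:00, 16:00-17:00.
Summing the common windows: 60 + 60 = 120 minutes.

120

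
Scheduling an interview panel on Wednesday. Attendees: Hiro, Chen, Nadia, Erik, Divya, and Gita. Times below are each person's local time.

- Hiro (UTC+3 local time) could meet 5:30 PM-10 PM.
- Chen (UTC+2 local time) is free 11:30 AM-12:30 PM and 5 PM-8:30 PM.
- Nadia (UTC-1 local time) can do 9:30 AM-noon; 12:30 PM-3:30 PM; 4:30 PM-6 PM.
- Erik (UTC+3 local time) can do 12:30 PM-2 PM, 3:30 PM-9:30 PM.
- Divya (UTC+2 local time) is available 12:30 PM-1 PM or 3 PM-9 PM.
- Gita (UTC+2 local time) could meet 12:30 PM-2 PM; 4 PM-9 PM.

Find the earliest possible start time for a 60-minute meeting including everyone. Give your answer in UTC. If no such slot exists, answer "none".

15:00

Hiro in UTC: 14:30-19:00 (subtract 3h to convert from UTC+3).
Chen in UTC: 09:30-10:30, 15:00-18:30 (subtract 2h to convert from UTC+2).
Nadia in UTC: 10:30-13:00, 13:30-16:30, 17:30-19:00 (add 1h to convert from UTC-1).
Erik in UTC: 09:30-11:00, 12:30-18:30 (subtract 3h to convert from UTC+3).
Divya in UTC: 10:30-11:00, 13:00-19:00 (subtract 2h to convert from UTC+2).
Gita in UTC: 10:30-12:00, 14:00-19:00 (subtract 2h to convert from UTC+2).
Hiro ∩ Chen: 15:00-18:30.
Hiro ∩ Chen ∩ Nadia: 15:00-16:30, 17:30-18:30.
Hiro ∩ Chen ∩ Nadia ∩ Erik: 15:00-16:30, 17:30-18:30.
Hiro ∩ Chen ∩ Nadia ∩ Erik ∩ Divya: 15:00-16:30, 17:30-18:30.
Hiro ∩ Chen ∩ Nadia ∩ Erik ∩ Divya ∩ Gita: 15:00-16:30, 17:30-18:30.
The first common window of at least 60 minutes is 15:00-16:30, so the earliest start is 15:00.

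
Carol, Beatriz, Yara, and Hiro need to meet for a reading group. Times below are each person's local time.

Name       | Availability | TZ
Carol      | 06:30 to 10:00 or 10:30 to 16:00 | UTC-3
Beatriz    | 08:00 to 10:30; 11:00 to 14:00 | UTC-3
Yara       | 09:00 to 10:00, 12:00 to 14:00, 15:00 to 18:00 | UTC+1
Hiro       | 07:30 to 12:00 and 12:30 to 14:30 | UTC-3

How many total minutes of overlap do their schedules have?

Carol in UTC: 09:30-13:00, 13:30-19:00 (add 3h to convert from UTC-3).
Beatriz in UTC: 11:00-13:30, 14:00-17:00 (add 3h to convert from UTC-3).
Yara in UTC: 08:00-09:00, 11:00-13:00, 14:00-17:00 (subtract 1h to convert from UTC+1).
Hiro in UTC: 10:30-15:00, 15:30-17:30 (add 3h to convert from UTC-3).
Carol ∩ Beatriz: 11:00-13:00, 14:00-17:00.
Carol ∩ Beatriz ∩ Yara: 11:00-13:00, 14:00-17:00.
Carol ∩ Beatriz ∩ Yara ∩ Hiro: 11:00-13:00, 14:00-15:00, 15:30-17:00.
Summing the common windows: 120 + 60 + 90 = 270 minutes.

270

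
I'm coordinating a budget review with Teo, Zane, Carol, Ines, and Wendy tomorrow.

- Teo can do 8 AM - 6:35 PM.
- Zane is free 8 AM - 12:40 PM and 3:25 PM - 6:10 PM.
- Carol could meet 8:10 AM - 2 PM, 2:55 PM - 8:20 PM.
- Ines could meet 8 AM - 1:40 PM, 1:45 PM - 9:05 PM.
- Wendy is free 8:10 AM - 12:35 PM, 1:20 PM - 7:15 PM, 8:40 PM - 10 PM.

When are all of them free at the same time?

08:10-12:35, 15:25-18:10

Teo ∩ Zane: 08:00-12:40, 15:25-18:10.
Teo ∩ Zane ∩ Carol: 08:10-12:40, 15:25-18:10.
Teo ∩ Zane ∩ Carol ∩ Ines: 08:10-12:40, 15:25-18:10.
Teo ∩ Zane ∩ Carol ∩ Ines ∩ Wendy: 08:10-12:35, 15:25-18:10.
Those are the intersection windows.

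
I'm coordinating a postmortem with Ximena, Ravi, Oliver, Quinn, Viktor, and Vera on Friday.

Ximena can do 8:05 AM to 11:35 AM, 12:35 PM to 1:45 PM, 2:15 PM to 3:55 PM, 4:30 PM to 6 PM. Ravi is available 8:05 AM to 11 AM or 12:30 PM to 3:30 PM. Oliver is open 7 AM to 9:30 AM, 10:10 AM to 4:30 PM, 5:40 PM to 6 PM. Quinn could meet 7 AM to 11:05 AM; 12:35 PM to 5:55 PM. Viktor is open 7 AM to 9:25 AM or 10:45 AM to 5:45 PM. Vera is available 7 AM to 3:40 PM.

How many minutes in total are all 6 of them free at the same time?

Ximena ∩ Ravi: 08:05-11:00, 12:35-13:45, 14:15-15:30.
Ximena ∩ Ravi ∩ Oliver: 08:05-09:30, 10:10-11:00, 12:35-13:45, 14:15-15:30.
Ximena ∩ Ravi ∩ Oliver ∩ Quinn: 08:05-09:30, 10:10-11:00, 12:35-13:45, 14:15-15:30.
Ximena ∩ Ravi ∩ Oliver ∩ Quinn ∩ Viktor: 08:05-09:25, 10:45-11:00, 12:35-13:45, 14:15-15:30.
Ximena ∩ Ravi ∩ Oliver ∩ Quinn ∩ Viktor ∩ Vera: 08:05-09:25, 10:45-11:00, 12:35-13:45, 14:15-15:30.
Summing the common windows: 80 + 15 + 70 + 75 = 240 minutes.

240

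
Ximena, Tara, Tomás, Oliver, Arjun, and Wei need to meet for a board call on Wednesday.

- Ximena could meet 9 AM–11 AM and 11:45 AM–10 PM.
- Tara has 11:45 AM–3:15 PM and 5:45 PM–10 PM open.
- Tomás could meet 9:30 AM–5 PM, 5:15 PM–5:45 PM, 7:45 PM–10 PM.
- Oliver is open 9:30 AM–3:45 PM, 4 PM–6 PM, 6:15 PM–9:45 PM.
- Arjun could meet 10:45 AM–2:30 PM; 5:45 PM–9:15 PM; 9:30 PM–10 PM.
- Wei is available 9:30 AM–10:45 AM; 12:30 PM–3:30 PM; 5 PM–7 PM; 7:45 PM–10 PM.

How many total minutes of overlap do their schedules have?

Ximena ∩ Tara: 11:45-15:15, 17:45-22:00.
Ximena ∩ Tara ∩ Tomás: 11:45-15:15, 19:45-22:00.
Ximena ∩ Tara ∩ Tomás ∩ Oliver: 11:45-15:15, 19:45-21:45.
Ximena ∩ Tara ∩ Tomás ∩ Oliver ∩ Arjun: 11:45-14:30, 19:45-21:15, 21:30-21:45.
Ximena ∩ Tara ∩ Tomás ∩ Oliver ∩ Arjun ∩ Wei: 12:30-14:30, 19:45-21:15, 21:30-21:45.
Summing the common windows: 120 + 90 + 15 = 225 minutes.

225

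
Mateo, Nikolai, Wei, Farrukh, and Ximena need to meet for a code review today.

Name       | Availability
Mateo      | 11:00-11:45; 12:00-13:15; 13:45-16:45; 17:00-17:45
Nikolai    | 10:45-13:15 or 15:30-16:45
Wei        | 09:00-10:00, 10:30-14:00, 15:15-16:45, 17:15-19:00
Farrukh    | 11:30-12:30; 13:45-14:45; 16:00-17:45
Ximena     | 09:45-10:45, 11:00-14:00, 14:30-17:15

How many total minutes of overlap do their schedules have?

Mateo ∩ Nikolai: 11:00-11:45, 12:00-13:15, 15:30-16:45.
Mateo ∩ Nikolai ∩ Wei: 11:00-11:45, 12:00-13:15, 15:30-16:45.
Mateo ∩ Nikolai ∩ Wei ∩ Farrukh: 11:30-11:45, 12:00-12:30, 16:00-16:45.
Mateo ∩ Nikolai ∩ Wei ∩ Farrukh ∩ Ximena: 11:30-11:45, 12:00-12:30, 16:00-16:45.
Summing the common windows: 15 + 30 + 45 = 90 minutes.

90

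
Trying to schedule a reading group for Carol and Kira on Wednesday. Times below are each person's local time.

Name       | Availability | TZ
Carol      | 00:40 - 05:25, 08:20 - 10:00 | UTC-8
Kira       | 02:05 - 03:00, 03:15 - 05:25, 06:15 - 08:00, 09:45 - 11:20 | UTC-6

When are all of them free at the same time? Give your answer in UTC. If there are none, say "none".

Carol in UTC: 08:40-13:25, 16:20-18:00 (add 8h to convert from UTC-8).
Kira in UTC: 08:05-09:00, 09:15-11:25, 12:15-14:00, 15:45-17:20 (add 6h to convert from UTC-6).
Carol ∩ Kira: 08:40-09:00, 09:15-11:25, 12:15-13:25, 16:20-17:20.
Those are the intersection windows.

08:40-09:00, 09:15-11:25, 12:15-13:25, 16:20-17:20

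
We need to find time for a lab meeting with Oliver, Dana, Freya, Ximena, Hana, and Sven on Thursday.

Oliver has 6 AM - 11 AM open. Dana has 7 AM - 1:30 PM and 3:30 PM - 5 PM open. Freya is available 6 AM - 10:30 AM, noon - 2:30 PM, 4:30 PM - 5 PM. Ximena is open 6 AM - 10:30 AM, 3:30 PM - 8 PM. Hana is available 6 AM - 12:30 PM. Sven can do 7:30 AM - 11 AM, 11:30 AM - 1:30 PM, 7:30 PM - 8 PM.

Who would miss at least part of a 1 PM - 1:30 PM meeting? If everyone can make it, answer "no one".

Hana, Oliver, Ximena

Oliver: not fully free for 13:00-13:30. Dana: free for 13:00-13:30. Freya: free for 13:00-13:30. Ximena: not fully free for 13:00-13:30. Hana: not fully free for 13:00-13:30. Sven: free for 13:00-13:30.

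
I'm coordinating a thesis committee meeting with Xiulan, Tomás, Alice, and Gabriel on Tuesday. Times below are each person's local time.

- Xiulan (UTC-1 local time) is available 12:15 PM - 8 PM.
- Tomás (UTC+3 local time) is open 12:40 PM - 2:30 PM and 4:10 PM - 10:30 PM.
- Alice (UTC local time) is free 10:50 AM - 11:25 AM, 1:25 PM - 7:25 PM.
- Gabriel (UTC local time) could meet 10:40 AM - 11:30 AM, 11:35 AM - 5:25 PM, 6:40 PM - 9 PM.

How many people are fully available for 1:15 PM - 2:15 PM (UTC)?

Xiulan in UTC: 13:15-21:00 (add 1h to convert from UTC-1).
Tomás in UTC: 09:40-11:30, 13:10-19:30 (subtract 3h to convert from UTC+3).
Alice in UTC: 10:50-11:25, 13:25-19:25.
Gabriel in UTC: 10:40-11:30, 11:35-17:25, 18:40-21:00.
Xiulan, Tomás, and Gabriel can make the full 13:15-14:15 slot — that's 3.

3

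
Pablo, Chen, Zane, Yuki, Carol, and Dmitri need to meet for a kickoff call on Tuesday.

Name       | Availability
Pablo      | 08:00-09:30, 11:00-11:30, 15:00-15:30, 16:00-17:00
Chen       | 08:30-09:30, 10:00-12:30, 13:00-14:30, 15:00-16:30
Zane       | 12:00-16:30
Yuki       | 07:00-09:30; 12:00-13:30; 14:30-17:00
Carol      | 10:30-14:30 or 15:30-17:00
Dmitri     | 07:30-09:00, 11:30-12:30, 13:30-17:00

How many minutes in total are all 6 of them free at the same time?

30

Pablo ∩ Chen: 08:30-09:30, 11:00-11:30, 15:00-15:30, 16:00-16:30.
Pablo ∩ Chen ∩ Zane: 15:00-15:30, 16:00-16:30.
Pablo ∩ Chen ∩ Zane ∩ Yuki: 15:00-15:30, 16:00-16:30.
Pablo ∩ Chen ∩ Zane ∩ Yuki ∩ Carol: 16:00-16:30.
Pablo ∩ Chen ∩ Zane ∩ Yuki ∩ Carol ∩ Dmitri: 16:00-16:30.
That's a single block of 30 minutes.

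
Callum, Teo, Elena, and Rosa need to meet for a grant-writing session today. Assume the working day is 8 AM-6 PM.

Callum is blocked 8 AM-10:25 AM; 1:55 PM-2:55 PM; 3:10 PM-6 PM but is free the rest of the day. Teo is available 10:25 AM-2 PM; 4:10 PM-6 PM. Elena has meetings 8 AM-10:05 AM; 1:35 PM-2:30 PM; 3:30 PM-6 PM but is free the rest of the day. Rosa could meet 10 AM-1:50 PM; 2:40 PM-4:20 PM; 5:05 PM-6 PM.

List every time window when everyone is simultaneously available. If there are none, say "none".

Callum free: 10:25-13:55, 14:55-15:10 (invert busy blocks within the working day).
Teo free: 10:25-14:00, 16:10-18:00.
Elena free: 10:05-13:35, 14:30-15:30 (invert busy blocks within the working day).
Rosa free: 10:00-13:50, 14:40-16:20, 17:05-18:00.
Callum ∩ Teo: 10:25-13:55.
Callum ∩ Teo ∩ Elena: 10:25-13:35.
Callum ∩ Teo ∩ Elena ∩ Rosa: 10:25-13:35.

10:25-13:35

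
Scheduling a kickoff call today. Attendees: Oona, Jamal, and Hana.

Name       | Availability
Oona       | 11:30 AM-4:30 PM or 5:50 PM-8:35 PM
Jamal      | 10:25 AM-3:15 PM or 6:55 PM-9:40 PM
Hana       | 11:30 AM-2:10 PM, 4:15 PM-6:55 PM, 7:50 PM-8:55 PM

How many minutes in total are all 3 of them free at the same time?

205

Oona ∩ Jamal: 11:30-15:15, 18:55-20:35.
Oona ∩ Jamal ∩ Hana: 11:30-14:10, 19:50-20:35.
So the common availability across everyone is 11:30-14:10, 19:50-20:35.
Summing the common windows: 160 + 45 = 205 minutes.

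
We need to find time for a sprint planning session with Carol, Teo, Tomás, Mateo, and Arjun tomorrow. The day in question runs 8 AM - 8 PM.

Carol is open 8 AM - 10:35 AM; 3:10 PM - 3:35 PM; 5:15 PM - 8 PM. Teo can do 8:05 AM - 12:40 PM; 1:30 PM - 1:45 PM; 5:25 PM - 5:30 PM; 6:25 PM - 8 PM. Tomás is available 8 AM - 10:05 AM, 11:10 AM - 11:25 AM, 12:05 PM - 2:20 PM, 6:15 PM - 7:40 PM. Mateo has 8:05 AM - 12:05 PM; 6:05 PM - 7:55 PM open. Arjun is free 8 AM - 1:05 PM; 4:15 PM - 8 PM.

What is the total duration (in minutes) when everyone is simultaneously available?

195

Carol ∩ Teo: 08:05-10:35, 17:25-17:30, 18:25-20:00.
Carol ∩ Teo ∩ Tomás: 08:05-10:05, 18:25-19:40.
Carol ∩ Teo ∩ Tomás ∩ Mateo: 08:05-10:05, 18:25-19:40.
Carol ∩ Teo ∩ Tomás ∩ Mateo ∩ Arjun: 08:05-10:05, 18:25-19:40.
Those are the intersection windows.
Summing the common windows: 120 + 75 = 195 minutes.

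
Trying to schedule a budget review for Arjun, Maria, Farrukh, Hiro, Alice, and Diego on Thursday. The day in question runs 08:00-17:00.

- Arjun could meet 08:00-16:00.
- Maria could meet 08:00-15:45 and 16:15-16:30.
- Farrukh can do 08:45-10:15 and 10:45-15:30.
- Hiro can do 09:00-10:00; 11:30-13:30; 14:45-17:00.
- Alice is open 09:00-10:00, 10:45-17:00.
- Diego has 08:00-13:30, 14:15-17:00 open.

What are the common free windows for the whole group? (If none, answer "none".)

Arjun ∩ Maria: 08:00-15:45.
Arjun ∩ Maria ∩ Farrukh: 08:45-10:15, 10:45-15:30.
Arjun ∩ Maria ∩ Farrukh ∩ Hiro: 09:00-10:00, 11:30-13:30, 14:45-15:30.
Arjun ∩ Maria ∩ Farrukh ∩ Hiro ∩ Alice: 09:00-10:00, 11:30-13:30, 14:45-15:30.
Arjun ∩ Maria ∩ Farrukh ∩ Hiro ∩ Alice ∩ Diego: 09:00-10:00, 11:30-13:30, 14:45-15:30.

09:00-10:00, 11:30-13:30, 14:45-15:30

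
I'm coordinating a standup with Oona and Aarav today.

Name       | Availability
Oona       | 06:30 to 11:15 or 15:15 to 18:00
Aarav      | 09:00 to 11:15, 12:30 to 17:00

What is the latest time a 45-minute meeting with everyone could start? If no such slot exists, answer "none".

16:15

Oona ∩ Aarav: 09:00-11:15, 15:15-17:00.
The last common window of at least 45 minutes is 15:15-17:00; a 45-minute meeting can start as late as 16:15 and still end by 17:00.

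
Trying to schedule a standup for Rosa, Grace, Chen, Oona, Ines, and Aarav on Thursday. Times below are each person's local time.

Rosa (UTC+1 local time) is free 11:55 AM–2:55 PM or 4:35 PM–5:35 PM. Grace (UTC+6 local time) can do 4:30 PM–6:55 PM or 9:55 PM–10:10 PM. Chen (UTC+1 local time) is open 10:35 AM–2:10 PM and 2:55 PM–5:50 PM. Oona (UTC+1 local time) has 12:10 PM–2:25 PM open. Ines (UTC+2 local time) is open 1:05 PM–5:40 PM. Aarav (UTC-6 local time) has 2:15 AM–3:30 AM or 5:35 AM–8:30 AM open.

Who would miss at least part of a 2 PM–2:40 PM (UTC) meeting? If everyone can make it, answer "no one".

Rosa in UTC: 10:55-13:55, 15:35-16:35 (subtract 1h to convert from UTC+1).
Grace in UTC: 10:30-12:55, 15:55-16:10 (subtract 6h to convert from UTC+6).
Chen in UTC: 09:35-13:10, 13:55-16:50 (subtract 1h to convert from UTC+1).
Oona in UTC: 11:10-13:25 (subtract 1h to convert from UTC+1).
Ines in UTC: 11:05-15:40 (subtract 2h to convert from UTC+2).
Aarav in UTC: 08:15-09:30, 11:35-14:30 (add 6h to convert from UTC-6).
Rosa: not fully free for 14:00-14:40. Grace: not fully free for 14:00-14:40. Chen: free for 14:00-14:40. Oona: not fully free for 14:00-14:40. Ines: free for 14:00-14:40. Aarav: not fully free for 14:00-14:40.

Aarav, Grace, Oona, Rosa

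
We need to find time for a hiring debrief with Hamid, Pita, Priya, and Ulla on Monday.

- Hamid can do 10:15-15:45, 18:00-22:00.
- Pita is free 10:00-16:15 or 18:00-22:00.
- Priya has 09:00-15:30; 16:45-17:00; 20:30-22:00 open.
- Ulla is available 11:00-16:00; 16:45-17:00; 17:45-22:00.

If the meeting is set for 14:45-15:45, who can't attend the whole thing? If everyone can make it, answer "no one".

Priya

Hamid: free for 14:45-15:45. Pita: free for 14:45-15:45. Priya: not fully free for 14:45-15:45. Ulla: free for 14:45-15:45.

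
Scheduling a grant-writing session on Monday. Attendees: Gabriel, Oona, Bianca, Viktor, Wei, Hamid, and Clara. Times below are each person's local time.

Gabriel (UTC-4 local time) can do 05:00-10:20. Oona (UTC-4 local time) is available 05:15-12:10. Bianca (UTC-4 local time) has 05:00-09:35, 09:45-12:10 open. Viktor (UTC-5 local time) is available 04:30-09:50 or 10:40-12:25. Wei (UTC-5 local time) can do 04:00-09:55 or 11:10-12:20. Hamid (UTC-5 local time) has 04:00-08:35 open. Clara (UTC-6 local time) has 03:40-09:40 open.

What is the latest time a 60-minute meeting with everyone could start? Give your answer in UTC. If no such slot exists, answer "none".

12:35

Gabriel in UTC: 09:00-14:20 (add 4h to convert from UTC-4).
Oona in UTC: 09:15-16:10 (add 4h to convert from UTC-4).
Bianca in UTC: 09:00-13:35, 13:45-16:10 (add 4h to convert from UTC-4).
Viktor in UTC: 09:30-14:50, 15:40-17:25 (add 5h to convert from UTC-5).
Wei in UTC: 09:00-14:55, 16:10-17:20 (add 5h to convert from UTC-5).
Hamid in UTC: 09:00-13:35 (add 5h to convert from UTC-5).
Clara in UTC: 09:40-15:40 (add 6h to convert from UTC-6).
Gabriel ∩ Oona: 09:15-14:20.
Gabriel ∩ Oona ∩ Bianca: 09:15-13:35, 13:45-14:20.
Gabriel ∩ Oona ∩ Bianca ∩ Viktor: 09:30-13:35, 13:45-14:20.
Gabriel ∩ Oona ∩ Bianca ∩ Viktor ∩ Wei: 09:30-13:35, 13:45-14:20.
Gabriel ∩ Oona ∩ Bianca ∩ Viktor ∩ Wei ∩ Hamid: 09:30-13:35.
Gabriel ∩ Oona ∩ Bianca ∩ Viktor ∩ Wei ∩ Hamid ∩ Clara: 09:40-13:35.
The last common window of at least 60 minutes is 09:40-13:35; a 60-minute meeting can start as late as 12:35 and still end by 13:35.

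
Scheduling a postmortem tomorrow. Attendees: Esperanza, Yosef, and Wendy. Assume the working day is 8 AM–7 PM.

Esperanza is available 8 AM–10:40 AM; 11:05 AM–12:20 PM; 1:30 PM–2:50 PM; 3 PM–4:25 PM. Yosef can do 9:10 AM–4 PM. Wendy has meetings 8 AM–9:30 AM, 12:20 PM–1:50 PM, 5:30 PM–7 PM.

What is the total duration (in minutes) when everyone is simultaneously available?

265

Esperanza free: 08:00-10:40, 11:05-12:20, 13:30-14:50, 15:00-16:25.
Yosef free: 09:10-16:00.
Wendy free: 09:30-12:20, 13:50-17:30 (invert busy blocks within the working day).
Esperanza ∩ Yosef: 09:10-10:40, 11:05-12:20, 13:30-14:50, 15:00-16:00.
Esperanza ∩ Yosef ∩ Wendy: 09:30-10:40, 11:05-12:20, 13:50-14:50, 15:00-16:00.
Summing the common windows: 70 + 75 + 60 + 60 = 265 minutes.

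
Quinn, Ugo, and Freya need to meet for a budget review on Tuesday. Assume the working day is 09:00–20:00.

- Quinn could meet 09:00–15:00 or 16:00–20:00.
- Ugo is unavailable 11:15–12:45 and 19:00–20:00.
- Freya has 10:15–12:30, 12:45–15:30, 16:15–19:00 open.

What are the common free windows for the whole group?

Quinn free: 09:00-15:00, 16:00-20:00.
Ugo free: 09:00-11:15, 12:45-19:00 (invert busy blocks within the working day).
Freya free: 10:15-12:30, 12:45-15:30, 16:15-19:00.
Quinn ∩ Ugo: 09:00-11:15, 12:45-15:00, 16:00-19:00.
Quinn ∩ Ugo ∩ Freya: 10:15-11:15, 12:45-15:00, 16:15-19:00.
Those are the intersection windows.

10:15-11:15, 12:45-15:00, 16:15-19:00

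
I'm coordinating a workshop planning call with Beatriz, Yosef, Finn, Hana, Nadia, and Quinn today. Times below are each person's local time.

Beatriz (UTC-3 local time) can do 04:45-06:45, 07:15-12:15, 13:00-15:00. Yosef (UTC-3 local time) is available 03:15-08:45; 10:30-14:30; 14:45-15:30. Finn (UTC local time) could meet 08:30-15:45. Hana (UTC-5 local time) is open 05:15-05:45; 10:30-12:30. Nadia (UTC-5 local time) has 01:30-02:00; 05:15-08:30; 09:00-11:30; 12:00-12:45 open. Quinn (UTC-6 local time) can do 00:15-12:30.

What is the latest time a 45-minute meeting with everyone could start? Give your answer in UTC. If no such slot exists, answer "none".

Beatriz in UTC: 07:45-09:45, 10:15-15:15, 16:00-18:00 (add 3h to convert from UTC-3).
Yosef in UTC: 06:15-11:45, 13:30-17:30, 17:45-18:30 (add 3h to convert from UTC-3).
Finn in UTC: 08:30-15:45.
Hana in UTC: 10:15-10:45, 15:30-17:30 (add 5h to convert from UTC-5).
Nadia in UTC: 06:30-07:00, 10:15-13:30, 14:00-16:30, 17:00-17:45 (add 5h to convert from UTC-5).
Quinn in UTC: 06:15-18:30 (add 6h to convert from UTC-6).
Beatriz ∩ Yosef: 07:45-09:45, 10:15-11:45, 13:30-15:15, 16:00-17:30, 17:45-18:00.
Beatriz ∩ Yosef ∩ Finn: 08:30-09:45, 10:15-11:45, 13:30-15:15.
Beatriz ∩ Yosef ∩ Finn ∩ Hana: 10:15-10:45.
Beatriz ∩ Yosef ∩ Finn ∩ Hana ∩ Nadia: 10:15-10:45.
Beatriz ∩ Yosef ∩ Finn ∩ Hana ∩ Nadia ∩ Quinn: 10:15-10:45.
So the common availability across everyone is 10:15-10:45.
No common window is at least 45 minutes long.

none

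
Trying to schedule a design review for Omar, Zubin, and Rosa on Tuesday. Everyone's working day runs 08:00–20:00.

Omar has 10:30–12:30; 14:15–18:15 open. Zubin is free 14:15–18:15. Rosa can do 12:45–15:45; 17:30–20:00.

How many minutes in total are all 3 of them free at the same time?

Omar ∩ Zubin: 14:15-18:15.
Omar ∩ Zubin ∩ Rosa: 14:15-15:45, 17:30-18:15.
Summing the common windows: 90 + 45 = 135 minutes.

135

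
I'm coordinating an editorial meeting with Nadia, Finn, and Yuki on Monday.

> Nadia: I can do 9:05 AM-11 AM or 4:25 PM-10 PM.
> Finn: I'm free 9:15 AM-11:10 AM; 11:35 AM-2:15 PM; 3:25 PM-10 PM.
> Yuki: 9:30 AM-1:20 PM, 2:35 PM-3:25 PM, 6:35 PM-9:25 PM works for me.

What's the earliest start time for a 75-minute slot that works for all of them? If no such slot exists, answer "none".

09:30

Nadia ∩ Finn: 09:15-11:00, 16:25-22:00.
Nadia ∩ Finn ∩ Yuki: 09:30-11:00, 18:35-21:25.
The first common window of at least 75 minutes is 09:30-11:00, so the earliest start is 09:30.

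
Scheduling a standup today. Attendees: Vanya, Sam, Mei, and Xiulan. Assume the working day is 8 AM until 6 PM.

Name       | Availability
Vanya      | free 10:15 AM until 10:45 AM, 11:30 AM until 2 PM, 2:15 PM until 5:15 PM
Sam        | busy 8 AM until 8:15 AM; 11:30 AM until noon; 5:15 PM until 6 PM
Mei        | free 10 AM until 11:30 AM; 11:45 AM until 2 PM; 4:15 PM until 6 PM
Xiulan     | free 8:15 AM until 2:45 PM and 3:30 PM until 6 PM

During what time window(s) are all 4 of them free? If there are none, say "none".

10:15-10:45, 12:00-14:00, 16:15-17:15

Vanya free: 10:15-10:45, 11:30-14:00, 14:15-17:15.
Sam free: 08:15-11:30, 12:00-17:15 (invert busy blocks within the working day).
Mei free: 10:00-11:30, 11:45-14:00, 16:15-18:00.
Xiulan free: 08:15-14:45, 15:30-18:00.
Vanya ∩ Sam: 10:15-10:45, 12:00-14:00, 14:15-17:15.
Vanya ∩ Sam ∩ Mei: 10:15-10:45, 12:00-14:00, 16:15-17:15.
Vanya ∩ Sam ∩ Mei ∩ Xiulan: 10:15-10:45, 12:00-14:00, 16:15-17:15.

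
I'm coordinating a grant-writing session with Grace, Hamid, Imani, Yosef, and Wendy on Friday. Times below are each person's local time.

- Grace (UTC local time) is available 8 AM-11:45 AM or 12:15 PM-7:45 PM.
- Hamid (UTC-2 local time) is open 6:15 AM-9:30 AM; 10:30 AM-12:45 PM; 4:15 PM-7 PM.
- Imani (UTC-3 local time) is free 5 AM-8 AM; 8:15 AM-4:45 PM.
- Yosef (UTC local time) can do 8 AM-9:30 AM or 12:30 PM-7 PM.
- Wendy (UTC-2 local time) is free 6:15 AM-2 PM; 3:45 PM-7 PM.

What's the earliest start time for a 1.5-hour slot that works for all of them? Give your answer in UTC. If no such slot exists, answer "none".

Grace in UTC: 08:00-11:45, 12:15-19:45.
Hamid in UTC: 08:15-11:30, 12:30-14:45, 18:15-21:00 (add 2h to convert from UTC-2).
Imani in UTC: 08:00-11:00, 11:15-19:45 (add 3h to convert from UTC-3).
Yosef in UTC: 08:00-09:30, 12:30-19:00.
Wendy in UTC: 08:15-16:00, 17:45-21:00 (add 2h to convert from UTC-2).
Grace ∩ Hamid: 08:15-11:30, 12:30-14:45, 18:15-19:45.
Grace ∩ Hamid ∩ Imani: 08:15-11:00, 11:15-11:30, 12:30-14:45, 18:15-19:45.
Grace ∩ Hamid ∩ Imani ∩ Yosef: 08:15-09:30, 12:30-14:45, 18:15-19:00.
Grace ∩ Hamid ∩ Imani ∩ Yosef ∩ Wendy: 08:15-09:30, 12:30-14:45, 18:15-19:00.
The first common window of at least 90 minutes is 12:30-14:45, so the earliest start is 12:30.

12:30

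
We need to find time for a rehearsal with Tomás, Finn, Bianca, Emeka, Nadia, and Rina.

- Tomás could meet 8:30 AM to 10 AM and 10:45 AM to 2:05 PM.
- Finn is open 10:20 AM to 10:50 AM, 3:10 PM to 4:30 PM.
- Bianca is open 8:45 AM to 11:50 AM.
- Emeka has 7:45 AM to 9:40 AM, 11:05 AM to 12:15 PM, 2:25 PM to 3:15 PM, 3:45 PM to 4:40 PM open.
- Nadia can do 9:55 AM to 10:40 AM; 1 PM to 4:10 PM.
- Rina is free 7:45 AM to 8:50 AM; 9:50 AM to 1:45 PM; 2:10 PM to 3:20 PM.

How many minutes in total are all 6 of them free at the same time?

Tomás ∩ Finn: 10:45-10:50.
Tomás ∩ Finn ∩ Bianca: 10:45-10:50.
Tomás ∩ Finn ∩ Bianca ∩ Emeka: ∅.
Tomás ∩ Finn ∩ Bianca ∩ Emeka ∩ Nadia: ∅.
Tomás ∩ Finn ∩ Bianca ∩ Emeka ∩ Nadia ∩ Rina: ∅.
There is no time when everyone is free.
There is no common window, so the total is 0 minutes.

0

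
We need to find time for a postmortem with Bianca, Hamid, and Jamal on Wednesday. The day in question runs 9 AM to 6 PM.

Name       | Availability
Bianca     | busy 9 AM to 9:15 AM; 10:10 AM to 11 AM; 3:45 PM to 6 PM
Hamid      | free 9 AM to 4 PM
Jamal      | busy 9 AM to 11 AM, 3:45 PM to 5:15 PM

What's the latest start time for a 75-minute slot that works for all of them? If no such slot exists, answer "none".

14:30

Bianca free: 09:15-10:10, 11:00-15:45 (invert busy blocks within the working day).
Hamid free: 09:00-16:00.
Jamal free: 11:00-15:45, 17:15-18:00 (invert busy blocks within the working day).
Bianca ∩ Hamid: 09:15-10:10, 11:00-15:45.
Bianca ∩ Hamid ∩ Jamal: 11:00-15:45.
The last common window of at least 75 minutes is 11:00-15:45; a 75-minute meeting can start as late as 14:30 and still end by 15:45.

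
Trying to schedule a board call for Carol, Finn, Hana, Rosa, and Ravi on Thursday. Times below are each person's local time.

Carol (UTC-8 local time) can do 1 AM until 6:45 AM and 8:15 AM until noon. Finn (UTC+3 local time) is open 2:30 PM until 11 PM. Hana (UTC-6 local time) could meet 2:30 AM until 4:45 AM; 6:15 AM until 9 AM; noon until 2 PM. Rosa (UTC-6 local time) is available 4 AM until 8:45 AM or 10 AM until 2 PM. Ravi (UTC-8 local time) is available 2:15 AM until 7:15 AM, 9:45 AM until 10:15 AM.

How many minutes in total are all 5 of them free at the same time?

165

Carol in UTC: 09:00-14:45, 16:15-20:00 (add 8h to convert from UTC-8).
Finn in UTC: 11:30-20:00 (subtract 3h to convert from UTC+3).
Hana in UTC: 08:30-10:45, 12:15-15:00, 18:00-20:00 (add 6h to convert from UTC-6).
Rosa in UTC: 10:00-14:45, 16:00-20:00 (add 6h to convert from UTC-6).
Ravi in UTC: 10:15-15:15, 17:45-18:15 (add 8h to convert from UTC-8).
Carol ∩ Finn: 11:30-14:45, 16:15-20:00.
Carol ∩ Finn ∩ Hana: 12:15-14:45, 18:00-20:00.
Carol ∩ Finn ∩ Hana ∩ Rosa: 12:15-14:45, 18:00-20:00.
Carol ∩ Finn ∩ Hana ∩ Rosa ∩ Ravi: 12:15-14:45, 18:00-18:15.
So the common availability across everyone is 12:15-14:45, 18:00-18:15.
Summing the common windows: 150 + 15 = 165 minutes.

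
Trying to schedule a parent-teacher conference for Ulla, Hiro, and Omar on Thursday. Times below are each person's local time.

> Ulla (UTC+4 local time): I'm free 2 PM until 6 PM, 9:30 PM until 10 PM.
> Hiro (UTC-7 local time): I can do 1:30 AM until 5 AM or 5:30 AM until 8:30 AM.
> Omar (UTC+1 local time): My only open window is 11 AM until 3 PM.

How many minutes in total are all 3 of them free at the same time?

Ulla in UTC: 10:00-14:00, 17:30-18:00 (subtract 4h to convert from UTC+4).
Hiro in UTC: 08:30-12:00, 12:30-15:30 (add 7h to convert from UTC-7).
Omar in UTC: 10:00-14:00 (subtract 1h to convert from UTC+1).
Ulla ∩ Hiro: 10:00-12:00, 12:30-14:00.
Ulla ∩ Hiro ∩ Omar: 10:00-12:00, 12:30-14:00.
So the common availability across everyone is 10:00-12:00, 12:30-14:00.
Summing the common windows: 120 + 90 = 210 minutes.

210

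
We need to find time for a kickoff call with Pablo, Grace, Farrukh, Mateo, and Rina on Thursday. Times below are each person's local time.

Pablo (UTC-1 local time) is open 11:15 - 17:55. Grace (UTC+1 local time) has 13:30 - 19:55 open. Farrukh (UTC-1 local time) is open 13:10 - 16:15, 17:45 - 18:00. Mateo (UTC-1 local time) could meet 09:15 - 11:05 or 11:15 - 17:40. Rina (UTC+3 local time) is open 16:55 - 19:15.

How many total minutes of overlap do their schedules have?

Pablo in UTC: 12:15-18:55 (add 1h to convert from UTC-1).
Grace in UTC: 12:30-18:55 (subtract 1h to convert from UTC+1).
Farrukh in UTC: 14:10-17:15, 18:45-19:00 (add 1h to convert from UTC-1).
Mateo in UTC: 10:15-12:05, 12:15-18:40 (add 1h to convert from UTC-1).
Rina in UTC: 13:55-16:15 (subtract 3h to convert from UTC+3).
Pablo ∩ Grace: 12:30-18:55.
Pablo ∩ Grace ∩ Farrukh: 14:10-17:15, 18:45-18:55.
Pablo ∩ Grace ∩ Farrukh ∩ Mateo: 14:10-17:15.
Pablo ∩ Grace ∩ Farrukh ∩ Mateo ∩ Rina: 14:10-16:15.
That's a single block of 125 minutes.

125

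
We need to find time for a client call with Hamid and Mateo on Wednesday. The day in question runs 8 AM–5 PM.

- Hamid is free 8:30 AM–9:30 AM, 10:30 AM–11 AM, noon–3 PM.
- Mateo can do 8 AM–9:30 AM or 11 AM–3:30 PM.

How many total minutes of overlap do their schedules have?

Hamid ∩ Mateo: 08:30-09:30, 12:00-15:00.
Summing the common windows: 60 + 180 = 240 minutes.

240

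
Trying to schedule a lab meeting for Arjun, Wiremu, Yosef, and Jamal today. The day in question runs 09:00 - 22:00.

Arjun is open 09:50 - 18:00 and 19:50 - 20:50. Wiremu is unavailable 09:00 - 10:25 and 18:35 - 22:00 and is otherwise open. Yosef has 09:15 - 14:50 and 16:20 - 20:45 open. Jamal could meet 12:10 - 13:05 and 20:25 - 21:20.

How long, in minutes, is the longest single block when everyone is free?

55

Arjun free: 09:50-18:00, 19:50-20:50.
Wiremu free: 10:25-18:35 (invert busy blocks within the working day).
Yosef free: 09:15-14:50, 16:20-20:45.
Jamal free: 12:10-13:05, 20:25-21:20.
Arjun ∩ Wiremu: 10:25-18:00.
Arjun ∩ Wiremu ∩ Yosef: 10:25-14:50, 16:20-18:00.
Arjun ∩ Wiremu ∩ Yosef ∩ Jamal: 12:10-13:05.
So the common availability across everyone is 12:10-13:05.
The longest is 12:10-13:05 at 55 minutes.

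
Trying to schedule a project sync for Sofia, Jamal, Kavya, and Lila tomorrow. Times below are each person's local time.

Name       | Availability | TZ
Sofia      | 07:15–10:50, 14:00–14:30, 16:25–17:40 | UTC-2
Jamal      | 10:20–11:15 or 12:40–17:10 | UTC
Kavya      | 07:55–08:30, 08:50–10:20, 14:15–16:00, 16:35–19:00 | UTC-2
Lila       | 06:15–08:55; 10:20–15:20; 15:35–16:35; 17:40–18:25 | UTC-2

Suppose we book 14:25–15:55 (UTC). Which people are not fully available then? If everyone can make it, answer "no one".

Kavya, Sofia

Sofia in UTC: 09:15-12:50, 16:00-16:30, 18:25-19:40 (add 2h to convert from UTC-2).
Jamal in UTC: 10:20-11:15, 12:40-17:10.
Kavya in UTC: 09:55-10:30, 10:50-12:20, 16:15-18:00, 18:35-21:00 (add 2h to convert from UTC-2).
Lila in UTC: 08:15-10:55, 12:20-17:20, 17:35-18:35, 19:40-20:25 (add 2h to convert from UTC-2).
Sofia: not fully free for 14:25-15:55. Jamal: free for 14:25-15:55. Kavya: not fully free for 14:25-15:55. Lila: free for 14:25-15:55.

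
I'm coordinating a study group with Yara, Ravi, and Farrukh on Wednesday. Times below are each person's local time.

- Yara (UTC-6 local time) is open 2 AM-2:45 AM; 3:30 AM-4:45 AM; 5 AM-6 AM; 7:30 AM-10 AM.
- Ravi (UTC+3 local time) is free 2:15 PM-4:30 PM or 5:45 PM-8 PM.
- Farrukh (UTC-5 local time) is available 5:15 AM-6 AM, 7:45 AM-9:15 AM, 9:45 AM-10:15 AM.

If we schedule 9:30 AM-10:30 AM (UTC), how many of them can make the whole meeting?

Yara in UTC: 08:00-08:45, 09:30-10:45, 11:00-12:00, 13:30-16:00 (add 6h to convert from UTC-6).
Ravi in UTC: 11:15-13:30, 14:45-17:00 (subtract 3h to convert from UTC+3).
Farrukh in UTC: 10:15-11:00, 12:45-14:15, 14:45-15:15 (add 5h to convert from UTC-5).
Yara can make the full 09:30-10:30 slot — that's 1.

1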